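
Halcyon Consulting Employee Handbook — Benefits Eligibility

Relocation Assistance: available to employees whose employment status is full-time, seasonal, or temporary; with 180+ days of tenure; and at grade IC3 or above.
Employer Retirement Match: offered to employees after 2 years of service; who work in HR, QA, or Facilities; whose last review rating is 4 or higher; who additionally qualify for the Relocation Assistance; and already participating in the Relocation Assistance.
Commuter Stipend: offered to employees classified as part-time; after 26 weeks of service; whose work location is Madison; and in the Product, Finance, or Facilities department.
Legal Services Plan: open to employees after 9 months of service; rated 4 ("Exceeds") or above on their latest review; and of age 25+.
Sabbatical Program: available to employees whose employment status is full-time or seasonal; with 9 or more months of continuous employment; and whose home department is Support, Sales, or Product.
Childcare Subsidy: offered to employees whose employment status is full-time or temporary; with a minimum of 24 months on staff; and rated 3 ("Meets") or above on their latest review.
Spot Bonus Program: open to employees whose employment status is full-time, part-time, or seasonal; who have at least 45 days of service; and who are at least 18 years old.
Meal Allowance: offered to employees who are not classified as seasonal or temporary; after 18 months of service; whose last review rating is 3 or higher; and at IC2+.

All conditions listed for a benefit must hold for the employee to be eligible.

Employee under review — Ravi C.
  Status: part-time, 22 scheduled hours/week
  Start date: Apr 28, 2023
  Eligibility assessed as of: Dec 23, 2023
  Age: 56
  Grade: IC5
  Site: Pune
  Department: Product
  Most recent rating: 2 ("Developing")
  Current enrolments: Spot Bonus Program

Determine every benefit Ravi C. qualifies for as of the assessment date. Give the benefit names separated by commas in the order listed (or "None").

Spot Bonus Program

Service from Apr 28, 2023 to Dec 23, 2023: 239 days.
Relocation Assistance — status part-time ✗ (requires full-time, seasonal, or temporary) → not eligible.
Employer Retirement Match — service 239 days < 2 years (≈730 days) ✗ → not eligible.
Commuter Stipend — status part-time ✓; service 239 days ≥ 26 weeks (≈182 days) ✓; site Pune ✗ (not Madison) → not eligible.
Legal Services Plan — service 239 days < 9 months (≈270 days) ✗ → not eligible.
Sabbatical Program — status part-time ✗ (requires full-time or seasonal) → not eligible.
Childcare Subsidy — status part-time ✗ (requires full-time or temporary) → not eligible.
Spot Bonus Program — status part-time ✓; service 239 days ≥ 45 days ✓; age 56 ≥ 18 ✓ → eligible.
Meal Allowance — status part-time ✓ (not excluded); service 239 days < 18 months (≈540 days) ✗ → not eligible.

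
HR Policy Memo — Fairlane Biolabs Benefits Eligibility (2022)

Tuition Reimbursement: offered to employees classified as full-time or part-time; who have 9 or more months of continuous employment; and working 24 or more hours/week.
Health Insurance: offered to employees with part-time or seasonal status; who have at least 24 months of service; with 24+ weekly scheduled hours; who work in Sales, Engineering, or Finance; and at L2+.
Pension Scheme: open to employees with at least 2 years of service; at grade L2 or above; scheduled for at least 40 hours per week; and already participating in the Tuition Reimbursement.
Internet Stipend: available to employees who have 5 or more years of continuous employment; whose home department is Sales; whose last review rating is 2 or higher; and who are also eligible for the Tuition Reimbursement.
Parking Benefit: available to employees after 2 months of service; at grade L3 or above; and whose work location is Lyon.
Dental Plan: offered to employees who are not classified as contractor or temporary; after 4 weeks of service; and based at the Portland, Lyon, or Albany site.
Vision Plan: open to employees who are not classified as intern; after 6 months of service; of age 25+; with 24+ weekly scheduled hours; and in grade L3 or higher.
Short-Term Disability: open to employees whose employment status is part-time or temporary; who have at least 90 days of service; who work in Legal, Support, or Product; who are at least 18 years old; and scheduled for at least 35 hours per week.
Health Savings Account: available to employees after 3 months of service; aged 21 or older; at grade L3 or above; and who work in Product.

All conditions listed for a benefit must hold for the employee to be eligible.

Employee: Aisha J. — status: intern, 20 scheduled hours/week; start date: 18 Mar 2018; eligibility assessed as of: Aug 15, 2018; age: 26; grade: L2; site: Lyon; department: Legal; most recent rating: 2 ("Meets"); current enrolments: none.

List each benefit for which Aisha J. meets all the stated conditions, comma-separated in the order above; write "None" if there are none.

Service from 18 Mar 2018 to Aug 15, 2018: 150 days.
Tuition Reimbursement — status intern ✗ (requires full-time or part-time) → not eligible.
Health Insurance — status intern ✗ (requires part-time or seasonal) → not eligible.
Pension Scheme — service 150 days < 2 years (≈730 days) ✗ → not eligible.
Internet Stipend — service 150 days < 5 years (≈1825 days) ✗ → not eligible.
Parking Benefit — service 150 days ≥ 2 months (≈60 days) ✓; grade L2 < L3 ✗ → not eligible.
Dental Plan — status intern ✓ (not excluded); service 150 days ≥ 4 weeks (≈28 days) ✓; site Lyon ✓ → eligible.
Vision Plan — status intern ✗ (excluded) → not eligible.
Short-Term Disability — status intern ✗ (requires part-time or temporary) → not eligible.
Health Savings Account — service 150 days ≥ 3 months (≈90 days) ✓; age 26 ≥ 21 ✓; grade L2 < L3 ✗ → not eligible.

Dental Plan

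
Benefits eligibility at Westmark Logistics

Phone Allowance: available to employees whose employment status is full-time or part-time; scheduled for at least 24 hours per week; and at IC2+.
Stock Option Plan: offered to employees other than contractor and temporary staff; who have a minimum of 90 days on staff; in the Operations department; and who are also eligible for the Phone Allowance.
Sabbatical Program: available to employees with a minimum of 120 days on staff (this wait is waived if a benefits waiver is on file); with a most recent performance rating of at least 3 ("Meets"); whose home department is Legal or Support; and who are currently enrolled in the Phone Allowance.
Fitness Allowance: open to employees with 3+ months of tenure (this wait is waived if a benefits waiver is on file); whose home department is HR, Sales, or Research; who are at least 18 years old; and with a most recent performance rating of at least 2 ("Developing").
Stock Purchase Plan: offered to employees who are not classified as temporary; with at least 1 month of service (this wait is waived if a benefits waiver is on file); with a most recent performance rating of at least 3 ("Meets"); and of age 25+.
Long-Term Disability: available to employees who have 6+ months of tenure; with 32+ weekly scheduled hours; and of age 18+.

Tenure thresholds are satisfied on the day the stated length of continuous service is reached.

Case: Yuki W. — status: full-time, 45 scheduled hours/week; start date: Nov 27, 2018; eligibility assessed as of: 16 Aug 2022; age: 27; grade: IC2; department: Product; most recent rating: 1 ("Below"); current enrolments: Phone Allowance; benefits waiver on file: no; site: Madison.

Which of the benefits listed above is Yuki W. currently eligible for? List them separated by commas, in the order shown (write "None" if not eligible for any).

Service from Nov 27, 2018 to 16 Aug 2022: 1358 days.
Phone Allowance — status full-time ✓; 45 hrs/wk ≥ 24 ✓; grade IC2 ≥ IC2 ✓ → eligible.
Stock Option Plan — status full-time ✓ (not excluded); service 1358 days ≥ 90 days ✓; dept Product ✗ → not eligible.
Sabbatical Program — no waiver, service 1358 days ≥ 120 days ✓; rating 1 < 3 ✗ → not eligible.
Fitness Allowance — no waiver, service 1358 days ≥ 3 months (≈90 days) ✓; dept Product ✗ → not eligible.
Stock Purchase Plan — status full-time ✓ (not excluded); no waiver, service 1358 days ≥ 1 month (≈30 days) ✓; rating 1 < 3 ✗ → not eligible.
Long-Term Disability — service 1358 days ≥ 6 months (≈180 days) ✓; 45 hrs/wk ≥ 32 ✓; age 27 ≥ 18 ✓ → eligible.

Phone Allowance, Long-Term Disability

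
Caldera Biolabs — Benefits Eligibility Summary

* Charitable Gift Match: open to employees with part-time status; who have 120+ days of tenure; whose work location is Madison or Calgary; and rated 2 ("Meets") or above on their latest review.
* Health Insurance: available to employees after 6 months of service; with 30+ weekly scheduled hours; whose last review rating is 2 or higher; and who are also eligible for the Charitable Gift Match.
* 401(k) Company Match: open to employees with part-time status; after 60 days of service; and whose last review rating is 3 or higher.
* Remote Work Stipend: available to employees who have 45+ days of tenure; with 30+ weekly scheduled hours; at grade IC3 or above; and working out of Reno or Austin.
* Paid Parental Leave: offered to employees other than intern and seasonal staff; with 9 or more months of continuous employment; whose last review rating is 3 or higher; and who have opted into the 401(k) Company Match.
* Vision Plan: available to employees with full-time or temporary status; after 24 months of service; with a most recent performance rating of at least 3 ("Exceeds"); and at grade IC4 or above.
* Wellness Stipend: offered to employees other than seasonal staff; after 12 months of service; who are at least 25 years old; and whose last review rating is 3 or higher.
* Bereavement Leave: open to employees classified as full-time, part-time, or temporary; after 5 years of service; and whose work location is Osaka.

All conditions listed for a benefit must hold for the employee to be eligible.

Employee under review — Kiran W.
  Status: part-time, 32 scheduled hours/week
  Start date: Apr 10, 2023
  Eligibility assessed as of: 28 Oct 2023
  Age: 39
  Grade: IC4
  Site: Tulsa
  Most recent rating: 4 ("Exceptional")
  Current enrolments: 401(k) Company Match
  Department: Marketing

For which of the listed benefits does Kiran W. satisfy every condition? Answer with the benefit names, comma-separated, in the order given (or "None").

401(k) Company Match

Service from Apr 10, 2023 to 28 Oct 2023: 201 days.
Charitable Gift Match — status part-time ✓; service 201 days ≥ 120 days ✓; site Tulsa ✗ (not Madison or Calgary) → not eligible.
Health Insurance — service 201 days ≥ 6 months (≈180 days) ✓; 32 hrs/wk ≥ 30 ✓; rating 4 ≥ 2 ✓; not eligible for Charitable Gift Match ✗ → not eligible.
401(k) Company Match — status part-time ✓; service 201 days ≥ 60 days ✓; rating 4 ≥ 3 ✓ → eligible.
Remote Work Stipend — service 201 days ≥ 45 days ✓; 32 hrs/wk ≥ 30 ✓; grade IC4 ≥ IC3 ✓; site Tulsa ✗ (not Reno or Austin) → not eligible.
Paid Parental Leave — status part-time ✓ (not excluded); service 201 days < 9 months (≈270 days) ✗ → not eligible.
Vision Plan — status part-time ✗ (requires full-time or temporary) → not eligible.
Wellness Stipend — status part-time ✓ (not excluded); service 201 days < 12 months (≈360 days) ✗ → not eligible.
Bereavement Leave — status part-time ✓; service 201 days < 5 years (≈1825 days) ✗ → not eligible.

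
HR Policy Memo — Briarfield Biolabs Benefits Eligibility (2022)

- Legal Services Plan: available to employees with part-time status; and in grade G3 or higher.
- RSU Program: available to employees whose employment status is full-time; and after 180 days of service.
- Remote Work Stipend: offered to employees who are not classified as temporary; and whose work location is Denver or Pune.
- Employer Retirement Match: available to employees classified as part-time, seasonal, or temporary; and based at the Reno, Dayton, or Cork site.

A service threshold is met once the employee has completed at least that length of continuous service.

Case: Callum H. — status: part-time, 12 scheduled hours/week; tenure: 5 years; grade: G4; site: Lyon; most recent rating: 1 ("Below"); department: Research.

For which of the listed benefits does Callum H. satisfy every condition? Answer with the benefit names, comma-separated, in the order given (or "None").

Legal Services Plan — status part-time ✓; grade G4 ≥ G3 ✓ → eligible.
RSU Program — status part-time ✗ (requires full-time) → not eligible.
Remote Work Stipend — status part-time ✓ (not excluded); site Lyon ✗ (not Denver or Pune) → not eligible.
Employer Retirement Match — status part-time ✓; site Lyon ✗ (not Reno, Dayton, or Cork) → not eligible.

Legal Services Plan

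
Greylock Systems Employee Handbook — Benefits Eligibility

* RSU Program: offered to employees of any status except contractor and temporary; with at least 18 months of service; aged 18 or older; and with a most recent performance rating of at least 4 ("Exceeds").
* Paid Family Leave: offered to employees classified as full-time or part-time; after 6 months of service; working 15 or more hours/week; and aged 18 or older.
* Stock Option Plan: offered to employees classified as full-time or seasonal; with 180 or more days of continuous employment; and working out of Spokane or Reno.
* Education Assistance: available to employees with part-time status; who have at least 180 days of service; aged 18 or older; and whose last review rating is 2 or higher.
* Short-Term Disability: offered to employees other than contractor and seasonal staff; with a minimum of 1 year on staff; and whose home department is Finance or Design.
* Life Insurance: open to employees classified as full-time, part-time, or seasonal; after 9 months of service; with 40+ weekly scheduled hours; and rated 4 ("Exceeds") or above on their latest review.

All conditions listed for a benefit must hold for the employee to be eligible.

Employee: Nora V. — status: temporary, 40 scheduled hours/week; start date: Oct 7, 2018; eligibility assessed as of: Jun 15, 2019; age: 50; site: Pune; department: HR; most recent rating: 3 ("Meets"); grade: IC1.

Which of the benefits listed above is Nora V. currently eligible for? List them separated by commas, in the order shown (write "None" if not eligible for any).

Service from Oct 7, 2018 to Jun 15, 2019: 251 days.
RSU Program — status temporary ✗ (excluded) → not eligible.
Paid Family Leave — status temporary ✗ (requires full-time or part-time) → not eligible.
Stock Option Plan — status temporary ✗ (requires full-time or seasonal) → not eligible.
Education Assistance — status temporary ✗ (requires part-time) → not eligible.
Short-Term Disability — status temporary ✓ (not excluded); service 251 days < 1 year (≈365 days) ✗ → not eligible.
Life Insurance — status temporary ✗ (requires full-time, part-time, or seasonal) → not eligible.

None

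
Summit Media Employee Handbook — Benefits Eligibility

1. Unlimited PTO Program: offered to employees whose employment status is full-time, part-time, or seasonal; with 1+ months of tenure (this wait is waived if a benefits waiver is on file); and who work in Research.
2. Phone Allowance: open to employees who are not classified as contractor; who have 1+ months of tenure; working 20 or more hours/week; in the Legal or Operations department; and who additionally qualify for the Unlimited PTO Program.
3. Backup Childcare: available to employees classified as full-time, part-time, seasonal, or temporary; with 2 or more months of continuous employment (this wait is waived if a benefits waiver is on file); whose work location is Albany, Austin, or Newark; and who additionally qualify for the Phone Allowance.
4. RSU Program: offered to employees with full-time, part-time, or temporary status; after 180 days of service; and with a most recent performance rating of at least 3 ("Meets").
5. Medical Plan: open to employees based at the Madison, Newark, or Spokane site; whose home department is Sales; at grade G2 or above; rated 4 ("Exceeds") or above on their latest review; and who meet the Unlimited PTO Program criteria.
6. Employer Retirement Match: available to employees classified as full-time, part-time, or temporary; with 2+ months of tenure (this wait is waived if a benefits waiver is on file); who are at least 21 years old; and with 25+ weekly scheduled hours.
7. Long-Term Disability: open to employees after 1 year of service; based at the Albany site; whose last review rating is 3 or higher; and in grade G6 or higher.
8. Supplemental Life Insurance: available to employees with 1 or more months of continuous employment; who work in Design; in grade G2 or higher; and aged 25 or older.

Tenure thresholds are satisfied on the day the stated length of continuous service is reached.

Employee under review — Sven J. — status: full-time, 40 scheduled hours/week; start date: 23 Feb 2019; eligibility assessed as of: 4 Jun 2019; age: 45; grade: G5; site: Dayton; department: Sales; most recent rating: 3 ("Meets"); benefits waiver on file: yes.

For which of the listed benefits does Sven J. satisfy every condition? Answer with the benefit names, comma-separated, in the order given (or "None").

Employer Retirement Match

Service from 23 Feb 2019 to 4 Jun 2019: 101 days.
Unlimited PTO Program — status full-time ✓; benefits waiver on file ✓; dept Sales ✗ → not eligible.
Phone Allowance — status full-time ✓ (not excluded); service 101 days ≥ 1 month (≈30 days) ✓; 40 hrs/wk ≥ 20 ✓; dept Sales ✗ → not eligible.
Backup Childcare — status full-time ✓; benefits waiver on file ✓; site Dayton ✗ (not Albany, Austin, or Newark) → not eligible.
RSU Program — status full-time ✓; service 101 days < 180 days ✗ → not eligible.
Medical Plan — site Dayton ✗ (not Madison, Newark, or Spokane) → not eligible.
Employer Retirement Match — status full-time ✓; benefits waiver on file ✓; age 45 ≥ 21 ✓; 40 hrs/wk ≥ 25 ✓ → eligible.
Long-Term Disability — service 101 days < 1 year (≈365 days) ✗ → not eligible.
Supplemental Life Insurance — service 101 days ≥ 1 month (≈30 days) ✓; dept Sales ✗ → not eligible.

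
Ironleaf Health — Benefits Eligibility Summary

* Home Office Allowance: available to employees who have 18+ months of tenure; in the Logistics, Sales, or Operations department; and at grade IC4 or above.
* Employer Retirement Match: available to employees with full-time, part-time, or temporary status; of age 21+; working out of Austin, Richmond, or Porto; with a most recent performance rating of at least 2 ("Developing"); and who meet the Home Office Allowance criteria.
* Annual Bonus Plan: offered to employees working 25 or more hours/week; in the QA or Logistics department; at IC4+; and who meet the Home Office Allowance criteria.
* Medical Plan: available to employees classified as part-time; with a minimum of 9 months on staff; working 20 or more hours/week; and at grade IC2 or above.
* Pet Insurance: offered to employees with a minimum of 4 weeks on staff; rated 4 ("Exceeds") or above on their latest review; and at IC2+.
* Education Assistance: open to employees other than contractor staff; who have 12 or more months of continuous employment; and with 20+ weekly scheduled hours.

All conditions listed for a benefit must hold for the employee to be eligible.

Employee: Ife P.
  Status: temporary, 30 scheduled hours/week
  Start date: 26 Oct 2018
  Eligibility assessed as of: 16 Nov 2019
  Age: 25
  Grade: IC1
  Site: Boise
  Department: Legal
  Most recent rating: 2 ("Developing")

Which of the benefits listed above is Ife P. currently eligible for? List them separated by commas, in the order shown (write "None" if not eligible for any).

Education Assistance

Service from 26 Oct 2018 to 16 Nov 2019: 386 days.
Home Office Allowance — service 386 days < 18 months (≈540 days) ✗ → not eligible.
Employer Retirement Match — status temporary ✓; age 25 ≥ 21 ✓; site Boise ✗ (not Austin, Richmond, or Porto) → not eligible.
Annual Bonus Plan — 30 hrs/wk ≥ 25 ✓; dept Legal ✗ → not eligible.
Medical Plan — status temporary ✗ (requires part-time) → not eligible.
Pet Insurance — service 386 days ≥ 4 weeks (≈28 days) ✓; rating 2 < 4 ✗ → not eligible.
Education Assistance — status temporary ✓ (not excluded); service 386 days ≥ 12 months (≈360 days) ✓; 30 hrs/wk ≥ 20 ✓ → eligible.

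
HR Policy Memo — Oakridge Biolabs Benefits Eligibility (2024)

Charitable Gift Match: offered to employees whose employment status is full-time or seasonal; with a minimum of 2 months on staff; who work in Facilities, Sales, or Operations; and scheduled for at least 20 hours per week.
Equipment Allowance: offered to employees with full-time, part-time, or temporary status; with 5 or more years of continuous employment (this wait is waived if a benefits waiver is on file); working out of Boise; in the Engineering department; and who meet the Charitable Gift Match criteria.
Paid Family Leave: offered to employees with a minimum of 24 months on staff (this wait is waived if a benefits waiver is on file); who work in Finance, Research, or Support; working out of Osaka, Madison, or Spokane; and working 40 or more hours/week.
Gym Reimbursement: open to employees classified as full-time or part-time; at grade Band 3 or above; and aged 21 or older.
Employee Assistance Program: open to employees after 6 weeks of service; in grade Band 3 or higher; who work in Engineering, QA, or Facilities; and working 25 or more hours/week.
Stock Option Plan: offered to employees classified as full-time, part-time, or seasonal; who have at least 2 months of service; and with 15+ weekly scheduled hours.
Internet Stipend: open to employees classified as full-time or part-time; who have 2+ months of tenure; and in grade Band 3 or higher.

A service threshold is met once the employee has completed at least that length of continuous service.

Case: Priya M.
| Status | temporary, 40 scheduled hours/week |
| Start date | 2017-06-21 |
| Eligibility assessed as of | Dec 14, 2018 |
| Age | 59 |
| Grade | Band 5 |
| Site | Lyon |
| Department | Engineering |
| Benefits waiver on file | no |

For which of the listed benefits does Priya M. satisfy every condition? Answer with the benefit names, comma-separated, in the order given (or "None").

Service from 2017-06-21 to Dec 14, 2018: 541 days.
Charitable Gift Match — status temporary ✗ (requires full-time or seasonal) → not eligible.
Equipment Allowance — status temporary ✓; no waiver, service 541 days < 5 years (≈1825 days) ✗ → not eligible.
Paid Family Leave — no waiver, service 541 days < 24 months (≈720 days) ✗ → not eligible.
Gym Reimbursement — status temporary ✗ (requires full-time or part-time) → not eligible.
Employee Assistance Program — service 541 days ≥ 6 weeks (≈42 days) ✓; grade Band 5 ≥ Band 3 ✓; dept Engineering ✓; 40 hrs/wk ≥ 25 ✓ → eligible.
Stock Option Plan — status temporary ✗ (requires full-time, part-time, or seasonal) → not eligible.
Internet Stipend — status temporary ✗ (requires full-time or part-time) → not eligible.

Employee Assistance Program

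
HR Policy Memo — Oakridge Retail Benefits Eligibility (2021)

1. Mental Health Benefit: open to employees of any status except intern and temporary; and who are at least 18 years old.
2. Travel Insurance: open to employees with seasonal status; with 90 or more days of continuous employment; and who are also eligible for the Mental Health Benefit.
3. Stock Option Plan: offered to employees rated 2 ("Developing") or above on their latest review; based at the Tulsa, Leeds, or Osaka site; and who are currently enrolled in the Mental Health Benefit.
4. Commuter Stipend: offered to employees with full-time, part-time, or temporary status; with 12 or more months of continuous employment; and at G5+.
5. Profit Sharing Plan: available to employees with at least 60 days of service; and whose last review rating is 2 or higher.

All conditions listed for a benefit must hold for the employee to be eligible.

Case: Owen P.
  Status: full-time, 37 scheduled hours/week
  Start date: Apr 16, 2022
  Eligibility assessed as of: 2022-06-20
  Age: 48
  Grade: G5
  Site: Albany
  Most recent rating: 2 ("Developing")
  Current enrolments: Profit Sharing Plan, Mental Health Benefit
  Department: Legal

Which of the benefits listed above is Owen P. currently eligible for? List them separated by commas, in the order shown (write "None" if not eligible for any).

Service from Apr 16, 2022 to 2022-06-20: 65 days.
Mental Health Benefit — status full-time ✓ (not excluded); age 48 ≥ 18 ✓ → eligible.
Travel Insurance — status full-time ✗ (requires seasonal) → not eligible.
Stock Option Plan — rating 2 ≥ 2 ✓; site Albany ✗ (not Tulsa, Leeds, or Osaka) → not eligible.
Commuter Stipend — status full-time ✓; service 65 days < 12 months (≈360 days) ✗ → not eligible.
Profit Sharing Plan — service 65 days ≥ 60 days ✓; rating 2 ≥ 2 ✓ → eligible.

Mental Health Benefit, Profit Sharing Plan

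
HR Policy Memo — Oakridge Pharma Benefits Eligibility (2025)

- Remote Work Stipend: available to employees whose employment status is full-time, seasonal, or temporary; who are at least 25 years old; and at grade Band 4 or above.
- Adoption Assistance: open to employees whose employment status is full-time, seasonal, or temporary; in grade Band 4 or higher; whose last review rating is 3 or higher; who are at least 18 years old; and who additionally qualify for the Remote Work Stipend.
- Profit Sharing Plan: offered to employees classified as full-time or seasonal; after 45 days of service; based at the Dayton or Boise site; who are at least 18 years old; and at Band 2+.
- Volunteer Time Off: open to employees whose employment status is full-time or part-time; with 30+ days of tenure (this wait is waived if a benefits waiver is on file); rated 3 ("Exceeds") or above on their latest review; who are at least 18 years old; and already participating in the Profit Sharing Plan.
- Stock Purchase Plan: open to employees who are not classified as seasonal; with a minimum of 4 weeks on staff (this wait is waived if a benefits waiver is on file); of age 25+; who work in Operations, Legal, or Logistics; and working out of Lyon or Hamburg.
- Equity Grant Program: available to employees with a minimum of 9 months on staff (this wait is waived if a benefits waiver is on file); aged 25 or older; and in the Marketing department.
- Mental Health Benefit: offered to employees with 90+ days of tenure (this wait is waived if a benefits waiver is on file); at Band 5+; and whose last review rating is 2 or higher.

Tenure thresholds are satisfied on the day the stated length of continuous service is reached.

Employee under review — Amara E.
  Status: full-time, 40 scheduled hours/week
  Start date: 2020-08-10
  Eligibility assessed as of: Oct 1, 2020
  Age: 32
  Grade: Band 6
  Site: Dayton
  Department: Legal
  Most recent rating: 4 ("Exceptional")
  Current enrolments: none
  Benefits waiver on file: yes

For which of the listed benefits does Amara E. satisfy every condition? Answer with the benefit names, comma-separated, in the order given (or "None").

Service from 2020-08-10 to Oct 1, 2020: 52 days.
Remote Work Stipend — status full-time ✓; age 32 ≥ 25 ✓; grade Band 6 ≥ Band 4 ✓ → eligible.
Adoption Assistance — status full-time ✓; grade Band 6 ≥ Band 4 ✓; rating 4 ≥ 3 ✓; age 32 ≥ 18 ✓; eligible for Remote Work Stipend ✓ → eligible.
Profit Sharing Plan — status full-time ✓; service 52 days ≥ 45 days ✓; site Dayton ✓; age 32 ≥ 18 ✓; grade Band 6 ≥ Band 2 ✓ → eligible.
Volunteer Time Off — status full-time ✓; benefits waiver on file ✓; rating 4 ≥ 3 ✓; age 32 ≥ 18 ✓; not enrolled in Profit Sharing Plan ✗ → not eligible.
Stock Purchase Plan — status full-time ✓ (not excluded); benefits waiver on file ✓; age 32 ≥ 25 ✓; dept Legal ✓; site Dayton ✗ (not Lyon or Hamburg) → not eligible.
Equity Grant Program — benefits waiver on file ✓; age 32 ≥ 25 ✓; dept Legal ✗ → not eligible.
Mental Health Benefit — benefits waiver on file ✓; grade Band 6 ≥ Band 5 ✓; rating 4 ≥ 2 ✓ → eligible.

Remote Work Stipend, Adoption Assistance, Profit Sharing Plan, Mental Health Benefit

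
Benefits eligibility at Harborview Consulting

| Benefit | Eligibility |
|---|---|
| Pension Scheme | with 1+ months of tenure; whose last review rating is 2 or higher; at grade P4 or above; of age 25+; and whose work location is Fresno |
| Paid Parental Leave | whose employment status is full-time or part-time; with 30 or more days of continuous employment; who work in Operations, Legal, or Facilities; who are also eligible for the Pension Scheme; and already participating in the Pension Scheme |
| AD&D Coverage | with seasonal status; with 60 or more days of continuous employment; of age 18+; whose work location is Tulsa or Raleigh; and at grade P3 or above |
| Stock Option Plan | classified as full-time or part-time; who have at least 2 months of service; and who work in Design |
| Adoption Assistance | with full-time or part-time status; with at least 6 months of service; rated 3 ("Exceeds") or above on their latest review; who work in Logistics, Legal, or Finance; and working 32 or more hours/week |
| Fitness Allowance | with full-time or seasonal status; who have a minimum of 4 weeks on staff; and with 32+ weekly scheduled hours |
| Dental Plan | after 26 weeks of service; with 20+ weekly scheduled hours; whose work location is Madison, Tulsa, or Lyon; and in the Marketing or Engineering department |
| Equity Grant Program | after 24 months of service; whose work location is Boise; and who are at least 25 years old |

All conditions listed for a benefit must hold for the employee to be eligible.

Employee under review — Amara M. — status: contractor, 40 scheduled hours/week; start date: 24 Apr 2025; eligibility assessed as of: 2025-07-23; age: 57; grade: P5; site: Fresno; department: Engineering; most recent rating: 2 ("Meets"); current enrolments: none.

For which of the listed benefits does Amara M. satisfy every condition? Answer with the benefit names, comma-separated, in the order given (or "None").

Pension Scheme

Service from 24 Apr 2025 to 2025-07-23: 90 days.
Pension Scheme — service 90 days ≥ 1 month (≈30 days) ✓; rating 2 ≥ 2 ✓; grade P5 ≥ P4 ✓; age 57 ≥ 25 ✓; site Fresno ✓ → eligible.
Paid Parental Leave — status contractor ✗ (requires full-time or part-time) → not eligible.
AD&D Coverage — status contractor ✗ (requires seasonal) → not eligible.
Stock Option Plan — status contractor ✗ (requires full-time or part-time) → not eligible.
Adoption Assistance — status contractor ✗ (requires full-time or part-time) → not eligible.
Fitness Allowance — status contractor ✗ (requires full-time or seasonal) → not eligible.
Dental Plan — service 90 days < 26 weeks (≈182 days) ✗ → not eligible.
Equity Grant Program — service 90 days < 24 months (≈720 days) ✗ → not eligible.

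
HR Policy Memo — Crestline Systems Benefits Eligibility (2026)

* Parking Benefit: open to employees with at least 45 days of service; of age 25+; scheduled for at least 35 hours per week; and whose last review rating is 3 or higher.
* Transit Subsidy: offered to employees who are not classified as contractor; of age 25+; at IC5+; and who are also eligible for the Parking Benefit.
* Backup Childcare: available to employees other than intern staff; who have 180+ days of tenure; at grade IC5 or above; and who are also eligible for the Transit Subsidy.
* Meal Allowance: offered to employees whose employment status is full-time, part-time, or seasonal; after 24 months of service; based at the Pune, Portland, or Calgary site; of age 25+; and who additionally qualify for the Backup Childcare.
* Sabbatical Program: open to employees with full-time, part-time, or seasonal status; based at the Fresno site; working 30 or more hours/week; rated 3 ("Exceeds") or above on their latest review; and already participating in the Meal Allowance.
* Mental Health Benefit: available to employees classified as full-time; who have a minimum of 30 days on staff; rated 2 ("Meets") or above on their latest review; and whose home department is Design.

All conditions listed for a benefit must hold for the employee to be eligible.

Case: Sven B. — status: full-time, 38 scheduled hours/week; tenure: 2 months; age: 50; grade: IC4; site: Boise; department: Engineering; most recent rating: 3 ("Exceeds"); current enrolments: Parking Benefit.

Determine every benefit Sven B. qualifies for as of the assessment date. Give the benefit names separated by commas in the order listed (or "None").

Parking Benefit — service 2 months ≥ 45 days ✓; age 50 ≥ 25 ✓; 38 hrs/wk ≥ 35 ✓; rating 3 ≥ 3 ✓ → eligible.
Transit Subsidy — status full-time ✓ (not excluded); age 50 ≥ 25 ✓; grade IC4 < IC5 ✗ → not eligible.
Backup Childcare — status full-time ✓ (not excluded); service 2 months < 180 days ✗ → not eligible.
Meal Allowance — status full-time ✓; service 2 months < 24 months ✗ → not eligible.
Sabbatical Program — status full-time ✓; site Boise ✗ (not Fresno) → not eligible.
Mental Health Benefit — status full-time ✓; service 2 months ≥ 30 days ✓; rating 3 ≥ 2 ✓; dept Engineering ✗ → not eligible.

Parking Benefit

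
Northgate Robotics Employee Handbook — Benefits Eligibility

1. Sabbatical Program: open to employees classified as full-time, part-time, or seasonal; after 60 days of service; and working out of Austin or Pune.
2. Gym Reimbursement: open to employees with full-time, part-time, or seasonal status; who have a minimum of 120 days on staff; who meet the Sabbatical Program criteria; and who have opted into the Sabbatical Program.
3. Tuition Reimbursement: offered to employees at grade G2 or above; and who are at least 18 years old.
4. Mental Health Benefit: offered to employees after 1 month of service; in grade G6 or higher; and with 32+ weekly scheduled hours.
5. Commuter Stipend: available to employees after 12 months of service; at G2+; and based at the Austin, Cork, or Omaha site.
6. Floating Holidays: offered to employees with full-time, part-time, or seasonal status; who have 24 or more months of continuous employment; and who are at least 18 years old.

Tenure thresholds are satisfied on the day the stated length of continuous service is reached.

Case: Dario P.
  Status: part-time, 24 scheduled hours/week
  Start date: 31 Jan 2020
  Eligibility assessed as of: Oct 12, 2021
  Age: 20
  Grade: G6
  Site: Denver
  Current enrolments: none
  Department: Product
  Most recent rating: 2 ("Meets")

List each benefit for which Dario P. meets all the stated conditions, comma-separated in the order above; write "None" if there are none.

Service from 31 Jan 2020 to Oct 12, 2021: 620 days.
Sabbatical Program — status part-time ✓; service 620 days ≥ 60 days ✓; site Denver ✗ (not Austin or Pune) → not eligible.
Gym Reimbursement — status part-time ✓; service 620 days ≥ 120 days ✓; not eligible for Sabbatical Program ✗ → not eligible.
Tuition Reimbursement — grade G6 ≥ G2 ✓; age 20 ≥ 18 ✓ → eligible.
Mental Health Benefit — service 620 days ≥ 1 month (≈30 days) ✓; grade G6 ≥ G6 ✓; 24 hrs/wk < 32 ✗ → not eligible.
Commuter Stipend — service 620 days ≥ 12 months (≈360 days) ✓; grade G6 ≥ G2 ✓; site Denver ✗ (not Austin, Cork, or Omaha) → not eligible.
Floating Holidays — status part-time ✓; service 620 days < 24 months (≈720 days) ✗ → not eligible.

Tuition Reimbursement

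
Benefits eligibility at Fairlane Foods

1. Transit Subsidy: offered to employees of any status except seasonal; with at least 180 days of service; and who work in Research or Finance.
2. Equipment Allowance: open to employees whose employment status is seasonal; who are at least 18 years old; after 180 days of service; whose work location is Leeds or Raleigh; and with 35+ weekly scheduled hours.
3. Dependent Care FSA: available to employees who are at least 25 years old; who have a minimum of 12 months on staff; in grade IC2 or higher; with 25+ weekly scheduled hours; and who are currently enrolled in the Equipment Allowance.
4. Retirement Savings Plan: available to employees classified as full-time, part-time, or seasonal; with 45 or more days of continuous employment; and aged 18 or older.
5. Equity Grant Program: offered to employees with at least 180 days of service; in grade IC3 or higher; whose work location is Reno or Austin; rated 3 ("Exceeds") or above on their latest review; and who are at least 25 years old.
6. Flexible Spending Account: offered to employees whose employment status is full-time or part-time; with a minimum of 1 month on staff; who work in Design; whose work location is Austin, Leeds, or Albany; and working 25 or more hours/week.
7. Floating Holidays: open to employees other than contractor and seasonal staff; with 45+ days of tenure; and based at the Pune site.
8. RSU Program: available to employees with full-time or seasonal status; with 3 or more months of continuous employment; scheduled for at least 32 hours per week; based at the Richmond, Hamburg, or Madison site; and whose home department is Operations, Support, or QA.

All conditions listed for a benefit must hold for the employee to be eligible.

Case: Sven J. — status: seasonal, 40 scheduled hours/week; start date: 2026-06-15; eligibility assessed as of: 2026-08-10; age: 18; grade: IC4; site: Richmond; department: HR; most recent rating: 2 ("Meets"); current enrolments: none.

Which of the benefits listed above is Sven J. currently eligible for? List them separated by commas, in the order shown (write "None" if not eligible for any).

Service from 2026-06-15 to 2026-08-10: 56 days.
Transit Subsidy — status seasonal ✗ (excluded) → not eligible.
Equipment Allowance — status seasonal ✓; age 18 ≥ 18 ✓; service 56 days < 180 days ✗ → not eligible.
Dependent Care FSA — age 18 < 25 ✗ → not eligible.
Retirement Savings Plan — status seasonal ✓; service 56 days ≥ 45 days ✓; age 18 ≥ 18 ✓ → eligible.
Equity Grant Program — service 56 days < 180 days ✗ → not eligible.
Flexible Spending Account — status seasonal ✗ (requires full-time or part-time) → not eligible.
Floating Holidays — status seasonal ✗ (excluded) → not eligible.
RSU Program — status seasonal ✓; service 56 days < 3 months (≈90 days) ✗ → not eligible.

Retirement Savings Plan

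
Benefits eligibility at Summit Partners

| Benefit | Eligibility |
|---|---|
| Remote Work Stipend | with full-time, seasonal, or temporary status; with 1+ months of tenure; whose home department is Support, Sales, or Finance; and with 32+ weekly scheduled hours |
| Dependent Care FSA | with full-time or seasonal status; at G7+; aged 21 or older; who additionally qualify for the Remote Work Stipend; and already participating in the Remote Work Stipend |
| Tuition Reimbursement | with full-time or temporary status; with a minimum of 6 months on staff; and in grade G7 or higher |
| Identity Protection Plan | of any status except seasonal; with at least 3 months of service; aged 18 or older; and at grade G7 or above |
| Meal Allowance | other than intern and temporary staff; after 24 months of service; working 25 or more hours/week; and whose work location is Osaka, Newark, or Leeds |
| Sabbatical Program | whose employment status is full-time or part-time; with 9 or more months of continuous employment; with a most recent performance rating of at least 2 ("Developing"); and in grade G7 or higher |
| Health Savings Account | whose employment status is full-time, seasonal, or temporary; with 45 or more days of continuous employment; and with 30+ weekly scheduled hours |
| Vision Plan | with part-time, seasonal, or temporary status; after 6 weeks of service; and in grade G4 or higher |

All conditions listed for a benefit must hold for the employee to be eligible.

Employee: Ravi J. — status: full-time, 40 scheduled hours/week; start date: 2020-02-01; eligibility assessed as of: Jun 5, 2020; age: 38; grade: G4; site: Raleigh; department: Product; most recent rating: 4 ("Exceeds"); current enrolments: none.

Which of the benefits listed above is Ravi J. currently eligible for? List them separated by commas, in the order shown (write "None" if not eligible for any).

Service from 2020-02-01 to Jun 5, 2020: 125 days.
Remote Work Stipend — status full-time ✓; service 125 days ≥ 1 month (≈30 days) ✓; dept Product ✗ → not eligible.
Dependent Care FSA — status full-time ✓; grade G4 < G7 ✗ → not eligible.
Tuition Reimbursement — status full-time ✓; service 125 days < 6 months (≈180 days) ✗ → not eligible.
Identity Protection Plan — status full-time ✓ (not excluded); service 125 days ≥ 3 months (≈90 days) ✓; age 38 ≥ 18 ✓; grade G4 < G7 ✗ → not eligible.
Meal Allowance — status full-time ✓ (not excluded); service 125 days < 24 months (≈720 days) ✗ → not eligible.
Sabbatical Program — status full-time ✓; service 125 days < 9 months (≈270 days) ✗ → not eligible.
Health Savings Account — status full-time ✓; service 125 days ≥ 45 days ✓; 40 hrs/wk ≥ 30 ✓ → eligible.
Vision Plan — status full-time ✗ (requires part-time, seasonal, or temporary) → not eligible.

Health Savings Account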